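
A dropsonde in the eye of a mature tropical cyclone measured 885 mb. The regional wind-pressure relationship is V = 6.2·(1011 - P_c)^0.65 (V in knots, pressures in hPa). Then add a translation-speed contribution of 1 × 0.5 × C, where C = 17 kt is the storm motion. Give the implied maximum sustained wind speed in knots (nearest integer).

ΔP = 1011 − 885 = 126 mb.
126^0.65 ≈ 23.187.
V ≈ 6.2 × 23.187 ≈ 143.8 kt.
Translation term: 1 × 0.5 × 17 = 8.5 kt.
Corrected V ≈ 152.3 kt → 152 kt.

152 kt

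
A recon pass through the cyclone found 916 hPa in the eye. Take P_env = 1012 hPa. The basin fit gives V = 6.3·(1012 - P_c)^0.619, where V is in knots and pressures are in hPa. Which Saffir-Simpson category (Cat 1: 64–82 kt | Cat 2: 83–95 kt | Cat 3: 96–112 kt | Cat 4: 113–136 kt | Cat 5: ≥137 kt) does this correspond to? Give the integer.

ΔP = 1012 − 916 = 96 hPa.
V ≈ 6.3 × 96^0.619 = 6.3 × 16.87 ≈ 106 kt.
106 kt falls in the Category 3 band.

3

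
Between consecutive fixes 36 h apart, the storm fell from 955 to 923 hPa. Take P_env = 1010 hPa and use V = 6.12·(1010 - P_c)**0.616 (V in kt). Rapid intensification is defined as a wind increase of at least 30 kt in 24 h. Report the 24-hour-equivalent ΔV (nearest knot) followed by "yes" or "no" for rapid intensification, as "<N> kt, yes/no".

V₁: ΔP = 55, V ≈ 6.12 × 55^0.616 ≈ 72.25 kt.
V₂: ΔP = 87, V ≈ 6.12 × 87^0.616 ≈ 95.83 kt.
ΔV over 36 h = 23.58 kt → 24 h equivalent = 23.58 × 24/36 ≈ 15.72 kt.
16 kt < 30 kt ⇒ not rapid intensification.

16 kt, no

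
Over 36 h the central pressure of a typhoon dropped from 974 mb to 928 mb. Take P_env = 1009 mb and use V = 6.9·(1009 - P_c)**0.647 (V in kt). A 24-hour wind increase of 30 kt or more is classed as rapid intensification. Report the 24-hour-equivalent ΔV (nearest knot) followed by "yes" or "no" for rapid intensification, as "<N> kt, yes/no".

33 kt, yes

V₁: ΔP = 35, V ≈ 6.9 × 35^0.647 ≈ 68.84 kt.
V₂: ΔP = 81, V ≈ 6.9 × 81^0.647 ≈ 118.48 kt.
ΔV over 36 h = 49.64 kt → 24 h equivalent = 49.64 × 24/36 ≈ 33.09 kt.
33 kt ≥ 30 kt ⇒ rapid intensification.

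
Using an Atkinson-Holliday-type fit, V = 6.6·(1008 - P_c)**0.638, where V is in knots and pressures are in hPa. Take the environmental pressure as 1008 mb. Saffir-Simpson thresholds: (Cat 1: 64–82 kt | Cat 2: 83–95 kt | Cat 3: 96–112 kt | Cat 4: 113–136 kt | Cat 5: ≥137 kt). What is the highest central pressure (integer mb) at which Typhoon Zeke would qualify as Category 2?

955 mb

Category 2 begins at V = 83 kt.
Required ΔP = (83/6.6)^(1/0.638) = 12.576^1.567 ≈ 52.89 mb.
P_c ≤ 1008 − 52.89 = 955.11, so the highest integer P_c is 955 mb.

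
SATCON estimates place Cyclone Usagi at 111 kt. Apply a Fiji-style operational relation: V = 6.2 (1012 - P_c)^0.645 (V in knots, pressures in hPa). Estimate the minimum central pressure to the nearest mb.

924 mb

ΔP = (V / 6.2)^(1/0.645) = (111/6.2)^1.550.
111/6.2 = 17.903; 17.903^1.550 ≈ 87.61 mb.
P_c = 1012 − 87.61 = 924.39 ≈ 924 mb.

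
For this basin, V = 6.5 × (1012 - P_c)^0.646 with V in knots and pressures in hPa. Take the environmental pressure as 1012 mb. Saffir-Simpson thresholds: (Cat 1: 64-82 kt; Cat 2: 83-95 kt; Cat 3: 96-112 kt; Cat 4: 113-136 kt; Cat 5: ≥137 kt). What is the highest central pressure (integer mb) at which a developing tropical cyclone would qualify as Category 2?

Category 2 begins at V = 83 kt.
Required ΔP = (83/6.5)^(1/0.646) = 12.769^1.548 ≈ 51.56 mb.
P_c ≤ 1012 − 51.56 = 960.44, so the highest integer P_c is 960 mb.

960 mb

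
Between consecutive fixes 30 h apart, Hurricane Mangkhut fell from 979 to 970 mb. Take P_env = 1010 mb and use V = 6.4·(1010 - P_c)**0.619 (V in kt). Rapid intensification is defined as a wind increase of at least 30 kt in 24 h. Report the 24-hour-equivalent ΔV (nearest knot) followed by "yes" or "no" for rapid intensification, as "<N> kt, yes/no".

V₁: ΔP = 31, V ≈ 6.4 × 31^0.619 ≈ 53.62 kt.
V₂: ΔP = 40, V ≈ 6.4 × 40^0.619 ≈ 62.78 kt.
ΔV over 30 h = 9.16 kt → 24 h equivalent = 9.16 × 24/30 ≈ 7.33 kt.
7 kt < 30 kt ⇒ not rapid intensification.

7 kt, no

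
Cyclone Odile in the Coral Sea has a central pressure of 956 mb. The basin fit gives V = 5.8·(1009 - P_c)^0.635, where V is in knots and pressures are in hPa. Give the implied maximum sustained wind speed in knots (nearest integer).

72 kt

ΔP = 1009 − 956 = 53 mb.
53^0.635 ≈ 12.443.
V ≈ 5.8 × 12.443 ≈ 72.2 kt.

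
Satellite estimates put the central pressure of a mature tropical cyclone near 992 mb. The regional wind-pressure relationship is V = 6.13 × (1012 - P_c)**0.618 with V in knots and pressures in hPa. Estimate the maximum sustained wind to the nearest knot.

39 kt

ΔP = 1012 − 992 = 20 mb.
20^0.618 ≈ 6.368.
V ≈ 6.13 × 6.368 ≈ 39.0 kt.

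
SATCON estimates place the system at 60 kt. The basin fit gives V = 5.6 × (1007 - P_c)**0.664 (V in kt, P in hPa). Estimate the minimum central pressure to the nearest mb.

971 mb

ΔP = (V / 5.6)^(1/0.664) = (60/5.6)^1.506.
60/5.6 = 10.714; 10.714^1.506 ≈ 35.58 mb.
P_c = 1007 − 35.58 = 971.42 ≈ 971 mb.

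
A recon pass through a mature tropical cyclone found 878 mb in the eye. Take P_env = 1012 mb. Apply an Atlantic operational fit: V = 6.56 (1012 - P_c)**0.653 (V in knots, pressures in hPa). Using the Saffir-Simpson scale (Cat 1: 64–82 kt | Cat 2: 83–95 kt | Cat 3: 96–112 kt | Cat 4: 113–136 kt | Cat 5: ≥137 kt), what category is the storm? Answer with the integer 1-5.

5

ΔP = 1012 − 878 = 134 mb.
V ≈ 6.56 × 134^0.653 = 6.56 × 24.49 ≈ 161 kt.
161 kt falls in the Category 5 band.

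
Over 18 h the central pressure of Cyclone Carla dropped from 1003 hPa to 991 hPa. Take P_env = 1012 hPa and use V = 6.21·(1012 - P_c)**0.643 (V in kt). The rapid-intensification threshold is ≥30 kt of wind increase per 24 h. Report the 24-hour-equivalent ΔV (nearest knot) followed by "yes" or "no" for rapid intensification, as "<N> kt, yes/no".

25 kt, no

V₁: ΔP = 9, V ≈ 6.21 × 9^0.643 ≈ 25.51 kt.
V₂: ΔP = 21, V ≈ 6.21 × 21^0.643 ≈ 43.98 kt.
ΔV over 18 h = 18.47 kt → 24 h equivalent = 18.47 × 24/18 ≈ 24.63 kt.
25 kt < 30 kt ⇒ not rapid intensification.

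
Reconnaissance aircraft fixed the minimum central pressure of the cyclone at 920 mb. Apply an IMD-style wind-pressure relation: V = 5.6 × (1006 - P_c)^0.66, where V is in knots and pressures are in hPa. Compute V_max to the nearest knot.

ΔP = 1006 − 920 = 86 mb.
86^0.66 ≈ 18.913.
V ≈ 5.6 × 18.913 ≈ 105.9 kt.

106 kt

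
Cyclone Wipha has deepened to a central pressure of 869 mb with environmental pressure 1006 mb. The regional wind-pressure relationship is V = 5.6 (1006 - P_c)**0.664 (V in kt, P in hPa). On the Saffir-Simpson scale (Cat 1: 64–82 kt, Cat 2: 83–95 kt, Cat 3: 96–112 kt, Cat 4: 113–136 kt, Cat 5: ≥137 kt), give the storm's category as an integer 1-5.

ΔP = 1006 − 869 = 137 mb.
V ≈ 5.6 × 137^0.664 = 5.6 × 26.23 ≈ 147 kt.
147 kt falls in the Category 5 band.

5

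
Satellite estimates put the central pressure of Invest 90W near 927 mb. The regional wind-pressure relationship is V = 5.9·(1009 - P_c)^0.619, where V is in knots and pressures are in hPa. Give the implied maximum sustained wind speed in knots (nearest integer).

90 kt

ΔP = 1009 − 927 = 82 mb.
82^0.619 ≈ 15.299.
V ≈ 5.9 × 15.299 ≈ 90.3 kt.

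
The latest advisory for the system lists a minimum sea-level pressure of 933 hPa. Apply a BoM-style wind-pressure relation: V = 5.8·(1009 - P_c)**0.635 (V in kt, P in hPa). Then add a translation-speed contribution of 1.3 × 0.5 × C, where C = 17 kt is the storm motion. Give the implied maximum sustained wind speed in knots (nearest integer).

102 kt

ΔP = 1009 − 933 = 76 hPa.
76^0.635 ≈ 15.643.
V ≈ 5.8 × 15.643 ≈ 90.7 kt.
Translation term: 1.3 × 0.5 × 17 = 11.05 kt.
Corrected V ≈ 101.75 kt → 102 kt.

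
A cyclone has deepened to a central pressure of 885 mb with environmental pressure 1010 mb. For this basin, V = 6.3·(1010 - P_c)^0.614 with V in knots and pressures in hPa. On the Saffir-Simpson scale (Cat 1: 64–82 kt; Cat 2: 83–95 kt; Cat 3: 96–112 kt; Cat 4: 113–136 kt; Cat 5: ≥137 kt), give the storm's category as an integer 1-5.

4

ΔP = 1010 − 885 = 125 mb.
V ≈ 6.3 × 125^0.614 = 6.3 × 19.39 ≈ 122 kt.
122 kt falls in the Category 4 band.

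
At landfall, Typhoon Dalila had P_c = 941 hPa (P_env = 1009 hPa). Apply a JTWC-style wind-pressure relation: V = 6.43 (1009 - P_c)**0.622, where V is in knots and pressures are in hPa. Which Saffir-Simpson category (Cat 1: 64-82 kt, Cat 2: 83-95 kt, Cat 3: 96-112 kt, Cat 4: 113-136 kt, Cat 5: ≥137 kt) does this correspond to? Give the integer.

ΔP = 1009 − 941 = 68 hPa.
V ≈ 6.43 × 68^0.622 = 6.43 × 13.80 ≈ 89 kt.
89 kt falls in the Category 2 band.

2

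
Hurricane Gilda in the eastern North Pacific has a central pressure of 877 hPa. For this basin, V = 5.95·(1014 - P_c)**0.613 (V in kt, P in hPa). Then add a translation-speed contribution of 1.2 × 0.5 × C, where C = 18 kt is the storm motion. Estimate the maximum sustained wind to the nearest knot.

ΔP = 1014 − 877 = 137 hPa.
137^0.613 ≈ 20.408.
V ≈ 5.95 × 20.408 ≈ 121.4 kt.
Translation term: 1.2 × 0.5 × 18 = 10.8 kt.
Corrected V ≈ 132.2 kt → 132 kt.

132 kt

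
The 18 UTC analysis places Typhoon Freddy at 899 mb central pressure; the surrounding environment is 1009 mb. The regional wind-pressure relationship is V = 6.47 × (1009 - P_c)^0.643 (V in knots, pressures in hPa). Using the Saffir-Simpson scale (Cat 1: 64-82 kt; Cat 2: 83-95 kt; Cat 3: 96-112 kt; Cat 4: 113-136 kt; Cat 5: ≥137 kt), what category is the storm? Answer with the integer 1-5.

4

ΔP = 1009 − 899 = 110 mb.
V ≈ 6.47 × 110^0.643 = 6.47 × 20.54 ≈ 133 kt.
133 kt falls in the Category 4 band.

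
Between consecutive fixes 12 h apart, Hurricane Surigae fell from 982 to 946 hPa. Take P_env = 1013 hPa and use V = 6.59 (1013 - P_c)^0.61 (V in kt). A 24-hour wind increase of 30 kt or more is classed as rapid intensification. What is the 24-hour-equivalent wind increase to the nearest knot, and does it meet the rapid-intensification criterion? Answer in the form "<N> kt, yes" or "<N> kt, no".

V₁: ΔP = 31, V ≈ 6.59 × 31^0.61 ≈ 53.53 kt.
V₂: ΔP = 67, V ≈ 6.59 × 67^0.61 ≈ 85.66 kt.
ΔV over 12 h = 32.13 kt → 24 h equivalent = 32.13 × 24/12 ≈ 64.26 kt.
64 kt ≥ 30 kt ⇒ rapid intensification.

64 kt, yes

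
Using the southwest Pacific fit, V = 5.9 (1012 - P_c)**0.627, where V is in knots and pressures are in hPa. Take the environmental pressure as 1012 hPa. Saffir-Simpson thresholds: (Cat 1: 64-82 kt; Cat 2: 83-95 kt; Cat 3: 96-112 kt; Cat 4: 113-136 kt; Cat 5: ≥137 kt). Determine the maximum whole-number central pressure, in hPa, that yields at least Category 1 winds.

967 hPa

Category 1 begins at V = 64 kt.
Required ΔP = (64/5.9)^(1/0.627) = 10.847^1.595 ≈ 44.80 hPa.
P_c ≤ 1012 − 44.80 = 967.20, so the highest integer P_c is 967 hPa.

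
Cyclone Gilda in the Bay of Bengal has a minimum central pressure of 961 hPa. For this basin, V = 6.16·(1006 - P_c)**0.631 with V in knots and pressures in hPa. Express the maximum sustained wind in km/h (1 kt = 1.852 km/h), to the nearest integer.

ΔP = 1006 − 961 = 45 hPa.
V ≈ 6.16 × 45^0.631 = 6.16 × 11.045 ≈ 68.039 kt.
68.039 × 1.852 ≈ 126.01 km/h → 126 km/h.

126 km/h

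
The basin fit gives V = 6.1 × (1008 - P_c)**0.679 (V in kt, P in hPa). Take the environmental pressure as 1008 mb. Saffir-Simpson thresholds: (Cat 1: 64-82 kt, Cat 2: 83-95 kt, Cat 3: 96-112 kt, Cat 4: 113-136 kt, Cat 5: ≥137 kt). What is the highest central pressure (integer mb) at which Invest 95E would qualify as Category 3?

950 mb

Category 3 begins at V = 96 kt.
Required ΔP = (96/6.1)^(1/0.679) = 15.738^1.473 ≈ 57.92 mb.
P_c ≤ 1008 − 57.92 = 950.08, so the highest integer P_c is 950 mb.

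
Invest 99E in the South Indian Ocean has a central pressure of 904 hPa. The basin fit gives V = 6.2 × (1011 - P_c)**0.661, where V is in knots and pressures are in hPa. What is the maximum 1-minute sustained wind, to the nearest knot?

ΔP = 1011 − 904 = 107 hPa.
107^0.661 ≈ 21.949.
V ≈ 6.2 × 21.949 ≈ 136.1 kt.

136 kt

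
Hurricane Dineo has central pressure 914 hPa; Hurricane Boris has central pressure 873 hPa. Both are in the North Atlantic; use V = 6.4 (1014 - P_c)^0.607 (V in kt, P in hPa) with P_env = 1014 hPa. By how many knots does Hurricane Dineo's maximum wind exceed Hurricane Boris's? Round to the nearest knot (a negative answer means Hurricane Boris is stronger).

-24 kt

Hurricane Dineo: ΔP = 100; V ≈ 6.4 × 100^0.607 ≈ 104.76 kt.
Hurricane Boris: ΔP = 141; V ≈ 6.4 × 141^0.607 ≈ 129.05 kt.
Difference ≈ 104.76 − 129.05 = -24.29 → -24 kt.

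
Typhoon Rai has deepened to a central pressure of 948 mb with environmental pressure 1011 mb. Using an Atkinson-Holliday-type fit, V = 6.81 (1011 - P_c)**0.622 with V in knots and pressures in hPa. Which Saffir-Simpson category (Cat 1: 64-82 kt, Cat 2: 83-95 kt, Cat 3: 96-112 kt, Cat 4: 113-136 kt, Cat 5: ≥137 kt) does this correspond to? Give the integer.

ΔP = 1011 − 948 = 63 mb.
V ≈ 6.81 × 63^0.622 = 6.81 × 13.16 ≈ 90 kt.
90 kt falls in the Category 2 band.

2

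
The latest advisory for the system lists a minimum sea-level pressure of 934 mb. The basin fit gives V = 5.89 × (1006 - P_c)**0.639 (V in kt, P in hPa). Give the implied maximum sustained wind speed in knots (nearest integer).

ΔP = 1006 − 934 = 72 mb.
72^0.639 ≈ 15.376.
V ≈ 5.89 × 15.376 ≈ 90.6 kt.

91 kt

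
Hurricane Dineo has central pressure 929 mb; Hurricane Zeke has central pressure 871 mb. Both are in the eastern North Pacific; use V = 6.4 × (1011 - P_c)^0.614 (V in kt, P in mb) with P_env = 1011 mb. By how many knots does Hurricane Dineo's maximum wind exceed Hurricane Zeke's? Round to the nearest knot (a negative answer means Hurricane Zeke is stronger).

Hurricane Dineo: ΔP = 82; V ≈ 6.4 × 82^0.614 ≈ 95.78 kt.
Hurricane Zeke: ΔP = 140; V ≈ 6.4 × 140^0.614 ≈ 133.02 kt.
Difference ≈ 95.78 − 133.02 = -37.24 → -37 kt.

-37 kt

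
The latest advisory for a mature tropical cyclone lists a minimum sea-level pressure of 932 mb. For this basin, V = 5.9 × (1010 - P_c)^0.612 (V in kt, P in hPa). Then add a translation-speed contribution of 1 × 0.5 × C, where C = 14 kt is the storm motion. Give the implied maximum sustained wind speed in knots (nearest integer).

92 kt

ΔP = 1010 − 932 = 78 mb.
78^0.612 ≈ 14.387.
V ≈ 5.9 × 14.387 ≈ 84.9 kt.
Translation term: 1 × 0.5 × 14 = 7 kt.
Corrected V ≈ 91.9 kt → 92 kt.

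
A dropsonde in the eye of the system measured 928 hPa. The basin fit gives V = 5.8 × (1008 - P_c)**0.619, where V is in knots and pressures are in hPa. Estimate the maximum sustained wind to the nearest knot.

87 kt

ΔP = 1008 − 928 = 80 hPa.
80^0.619 ≈ 15.067.
V ≈ 5.8 × 15.067 ≈ 87.4 kt.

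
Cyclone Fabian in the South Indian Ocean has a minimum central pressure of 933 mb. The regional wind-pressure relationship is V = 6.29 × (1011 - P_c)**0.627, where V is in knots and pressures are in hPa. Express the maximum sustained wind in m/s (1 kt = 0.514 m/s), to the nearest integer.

ΔP = 1011 − 933 = 78 mb.
V ≈ 6.29 × 78^0.627 = 6.29 × 15.358 ≈ 96.604 kt.
96.604 × 0.514 ≈ 49.65 m/s → 50 m/s.

50 m/s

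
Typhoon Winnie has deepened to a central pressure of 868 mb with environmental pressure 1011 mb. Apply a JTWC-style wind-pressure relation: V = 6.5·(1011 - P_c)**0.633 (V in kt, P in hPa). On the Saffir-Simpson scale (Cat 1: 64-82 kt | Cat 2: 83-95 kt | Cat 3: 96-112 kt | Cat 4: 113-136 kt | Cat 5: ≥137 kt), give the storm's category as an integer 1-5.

5

ΔP = 1011 − 868 = 143 mb.
V ≈ 6.5 × 143^0.633 = 6.5 × 23.14 ≈ 150 kt.
150 kt falls in the Category 5 band.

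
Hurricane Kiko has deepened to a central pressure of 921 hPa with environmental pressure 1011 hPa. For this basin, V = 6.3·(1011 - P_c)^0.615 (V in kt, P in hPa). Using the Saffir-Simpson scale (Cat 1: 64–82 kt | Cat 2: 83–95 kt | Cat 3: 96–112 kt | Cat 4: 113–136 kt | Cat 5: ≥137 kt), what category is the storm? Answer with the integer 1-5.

3

ΔP = 1011 − 921 = 90 hPa.
V ≈ 6.3 × 90^0.615 = 6.3 × 15.92 ≈ 100 kt.
100 kt falls in the Category 3 band.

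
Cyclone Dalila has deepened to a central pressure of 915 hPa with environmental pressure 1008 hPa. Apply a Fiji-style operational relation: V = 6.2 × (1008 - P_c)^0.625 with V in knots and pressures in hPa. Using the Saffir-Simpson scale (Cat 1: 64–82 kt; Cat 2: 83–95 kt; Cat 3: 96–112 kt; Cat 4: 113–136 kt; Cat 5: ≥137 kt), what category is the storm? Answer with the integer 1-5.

3

ΔP = 1008 − 915 = 93 hPa.
V ≈ 6.2 × 93^0.625 = 6.2 × 16.99 ≈ 105 kt.
105 kt falls in the Category 3 band.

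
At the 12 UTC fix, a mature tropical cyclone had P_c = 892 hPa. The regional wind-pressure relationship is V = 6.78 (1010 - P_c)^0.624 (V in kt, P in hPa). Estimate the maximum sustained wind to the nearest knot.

ΔP = 1010 − 892 = 118 hPa.
118^0.624 ≈ 19.627.
V ≈ 6.78 × 19.627 ≈ 133.1 kt.

133 kt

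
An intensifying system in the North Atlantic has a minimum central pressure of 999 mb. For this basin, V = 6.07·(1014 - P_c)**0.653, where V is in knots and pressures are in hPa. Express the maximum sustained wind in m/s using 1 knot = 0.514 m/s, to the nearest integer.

18 m/s

ΔP = 1014 − 999 = 15 mb.
V ≈ 6.07 × 15^0.653 = 6.07 × 5.861 ≈ 35.578 kt.
35.578 × 0.514 ≈ 18.29 m/s → 18 m/s.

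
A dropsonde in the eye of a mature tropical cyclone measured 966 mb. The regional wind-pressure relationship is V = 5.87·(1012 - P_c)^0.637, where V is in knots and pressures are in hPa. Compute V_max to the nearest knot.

67 kt

ΔP = 1012 − 966 = 46 mb.
46^0.637 ≈ 11.460.
V ≈ 5.87 × 11.460 ≈ 67.3 kt.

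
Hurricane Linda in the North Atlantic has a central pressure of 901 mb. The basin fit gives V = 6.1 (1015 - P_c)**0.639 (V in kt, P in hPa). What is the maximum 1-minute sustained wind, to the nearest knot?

ΔP = 1015 − 901 = 114 mb.
114^0.639 ≈ 20.623.
V ≈ 6.1 × 20.623 ≈ 125.8 kt.

126 kt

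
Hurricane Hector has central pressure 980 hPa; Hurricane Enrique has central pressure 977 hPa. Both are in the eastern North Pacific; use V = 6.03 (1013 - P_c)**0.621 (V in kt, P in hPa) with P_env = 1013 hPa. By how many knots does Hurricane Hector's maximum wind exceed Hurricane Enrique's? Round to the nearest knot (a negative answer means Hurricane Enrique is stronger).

-3 kt

Hurricane Hector: ΔP = 33; V ≈ 6.03 × 33^0.621 ≈ 52.88 kt.
Hurricane Enrique: ΔP = 36; V ≈ 6.03 × 36^0.621 ≈ 55.82 kt.
Difference ≈ 52.88 − 55.82 = -2.94 → -3 kt.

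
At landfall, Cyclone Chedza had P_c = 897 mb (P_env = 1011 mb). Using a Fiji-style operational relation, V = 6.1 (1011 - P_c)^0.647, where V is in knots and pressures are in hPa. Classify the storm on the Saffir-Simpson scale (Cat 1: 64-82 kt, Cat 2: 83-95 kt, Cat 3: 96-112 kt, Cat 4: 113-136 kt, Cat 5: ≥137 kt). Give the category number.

ΔP = 1011 − 897 = 114 mb.
V ≈ 6.1 × 114^0.647 = 6.1 × 21.42 ≈ 131 kt.
131 kt falls in the Category 4 band.

4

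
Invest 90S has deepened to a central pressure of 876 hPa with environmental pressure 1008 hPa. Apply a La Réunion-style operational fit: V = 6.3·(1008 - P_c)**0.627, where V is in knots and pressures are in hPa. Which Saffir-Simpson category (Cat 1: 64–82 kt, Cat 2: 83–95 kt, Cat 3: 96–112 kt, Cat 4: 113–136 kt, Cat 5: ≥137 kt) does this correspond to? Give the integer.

ΔP = 1008 − 876 = 132 hPa.
V ≈ 6.3 × 132^0.627 = 6.3 × 21.36 ≈ 135 kt.
135 kt falls in the Category 4 band.

4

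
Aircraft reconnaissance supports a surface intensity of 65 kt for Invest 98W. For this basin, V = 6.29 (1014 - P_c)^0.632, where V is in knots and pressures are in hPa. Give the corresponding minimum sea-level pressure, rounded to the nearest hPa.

ΔP = (V / 6.29)^(1/0.632) = (65/6.29)^1.582.
65/6.29 = 10.334; 10.334^1.582 ≈ 40.26 hPa.
P_c = 1014 − 40.26 = 973.74 ≈ 974 hPa.

974 hPa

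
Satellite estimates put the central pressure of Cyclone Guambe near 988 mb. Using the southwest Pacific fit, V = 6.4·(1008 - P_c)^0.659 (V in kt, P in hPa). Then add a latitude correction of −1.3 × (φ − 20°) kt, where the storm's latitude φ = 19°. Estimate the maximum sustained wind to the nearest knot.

47 kt

ΔP = 1008 − 988 = 20 mb.
20^0.659 ≈ 7.201.
V ≈ 6.4 × 7.201 ≈ 46.1 kt.
Latitude correction: −1.3 × (19 − 20) = 1.3 kt.
Corrected V ≈ 47.4 kt → 47 kt.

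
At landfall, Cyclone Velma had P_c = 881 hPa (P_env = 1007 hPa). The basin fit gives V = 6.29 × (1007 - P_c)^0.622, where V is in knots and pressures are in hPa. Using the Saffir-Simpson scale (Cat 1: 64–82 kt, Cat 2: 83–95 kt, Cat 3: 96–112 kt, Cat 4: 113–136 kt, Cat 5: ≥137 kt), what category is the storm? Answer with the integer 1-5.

ΔP = 1007 − 881 = 126 hPa.
V ≈ 6.29 × 126^0.622 = 6.29 × 20.25 ≈ 127 kt.
127 kt falls in the Category 4 band.

4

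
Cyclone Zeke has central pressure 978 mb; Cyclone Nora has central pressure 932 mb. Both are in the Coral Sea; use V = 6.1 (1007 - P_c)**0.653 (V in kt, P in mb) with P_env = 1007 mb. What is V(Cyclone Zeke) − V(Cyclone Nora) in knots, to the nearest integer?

-47 kt

Cyclone Zeke: ΔP = 29; V ≈ 6.1 × 29^0.653 ≈ 54.99 kt.
Cyclone Nora: ΔP = 75; V ≈ 6.1 × 75^0.653 ≈ 102.27 kt.
Difference ≈ 54.99 − 102.27 = -47.28 → -47 kt.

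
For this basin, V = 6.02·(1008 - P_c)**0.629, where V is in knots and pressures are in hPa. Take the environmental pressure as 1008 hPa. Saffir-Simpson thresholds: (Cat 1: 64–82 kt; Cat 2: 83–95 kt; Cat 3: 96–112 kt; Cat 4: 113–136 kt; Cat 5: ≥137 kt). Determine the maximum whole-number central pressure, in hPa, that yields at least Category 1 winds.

965 hPa

Category 1 begins at V = 64 kt.
Required ΔP = (64/6.02)^(1/0.629) = 10.631^1.590 ≈ 42.86 hPa.
P_c ≤ 1008 − 42.86 = 965.14, so the highest integer P_c is 965 hPa.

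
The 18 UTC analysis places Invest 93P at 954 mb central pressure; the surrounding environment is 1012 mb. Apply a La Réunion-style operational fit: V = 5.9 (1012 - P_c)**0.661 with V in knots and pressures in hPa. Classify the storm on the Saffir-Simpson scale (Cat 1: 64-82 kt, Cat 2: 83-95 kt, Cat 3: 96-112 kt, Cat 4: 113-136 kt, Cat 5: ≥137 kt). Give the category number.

ΔP = 1012 − 954 = 58 mb.
V ≈ 5.9 × 58^0.661 = 5.9 × 14.64 ≈ 86 kt.
86 kt falls in the Category 2 band.

2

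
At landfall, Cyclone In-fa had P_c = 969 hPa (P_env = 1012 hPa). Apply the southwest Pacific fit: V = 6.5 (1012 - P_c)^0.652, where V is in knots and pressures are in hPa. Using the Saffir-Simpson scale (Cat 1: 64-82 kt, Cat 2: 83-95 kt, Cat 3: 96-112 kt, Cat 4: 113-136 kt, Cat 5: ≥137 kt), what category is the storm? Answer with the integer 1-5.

ΔP = 1012 − 969 = 43 hPa.
V ≈ 6.5 × 43^0.652 = 6.5 × 11.62 ≈ 75 kt.
75 kt falls in the Category 1 band.

1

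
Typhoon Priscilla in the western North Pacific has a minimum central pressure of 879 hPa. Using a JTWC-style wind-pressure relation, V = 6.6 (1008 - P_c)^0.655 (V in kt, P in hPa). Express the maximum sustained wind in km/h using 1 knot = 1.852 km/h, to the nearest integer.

ΔP = 1008 − 879 = 129 hPa.
V ≈ 6.6 × 129^0.655 = 6.6 × 24.123 ≈ 159.214 kt.
159.214 × 1.852 ≈ 294.86 km/h → 295 km/h.

295 km/h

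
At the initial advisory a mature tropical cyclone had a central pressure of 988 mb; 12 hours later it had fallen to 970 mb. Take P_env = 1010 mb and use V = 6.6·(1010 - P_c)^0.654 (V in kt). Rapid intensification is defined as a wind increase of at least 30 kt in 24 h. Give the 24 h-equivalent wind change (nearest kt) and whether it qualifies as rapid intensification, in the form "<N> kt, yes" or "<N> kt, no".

48 kt, yes

V₁: ΔP = 22, V ≈ 6.6 × 22^0.654 ≈ 49.83 kt.
V₂: ΔP = 40, V ≈ 6.6 × 40^0.654 ≈ 73.67 kt.
ΔV over 12 h = 23.84 kt → 24 h equivalent = 23.84 × 24/12 ≈ 47.68 kt.
48 kt ≥ 30 kt ⇒ rapid intensification.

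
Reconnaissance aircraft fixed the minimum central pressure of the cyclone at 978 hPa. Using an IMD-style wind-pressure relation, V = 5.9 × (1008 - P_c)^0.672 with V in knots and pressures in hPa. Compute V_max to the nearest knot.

ΔP = 1008 − 978 = 30 hPa.
30^0.672 ≈ 9.832.
V ≈ 5.9 × 9.832 ≈ 58.0 kt.

58 kt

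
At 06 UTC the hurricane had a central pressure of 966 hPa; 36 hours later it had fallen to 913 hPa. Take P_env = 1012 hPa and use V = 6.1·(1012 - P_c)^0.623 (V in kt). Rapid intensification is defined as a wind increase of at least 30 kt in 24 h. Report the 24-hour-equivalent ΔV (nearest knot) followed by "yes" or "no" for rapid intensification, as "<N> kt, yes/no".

V₁: ΔP = 46, V ≈ 6.1 × 46^0.623 ≈ 66.26 kt.
V₂: ΔP = 99, V ≈ 6.1 × 99^0.623 ≈ 106.81 kt.
ΔV over 36 h = 40.55 kt → 24 h equivalent = 40.55 × 24/36 ≈ 27.03 kt.
27 kt < 30 kt ⇒ not rapid intensification.

27 kt, no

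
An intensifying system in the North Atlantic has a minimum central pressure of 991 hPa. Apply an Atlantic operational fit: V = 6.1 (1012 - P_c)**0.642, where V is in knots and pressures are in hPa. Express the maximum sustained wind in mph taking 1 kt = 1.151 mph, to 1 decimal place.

49.6 mph

ΔP = 1012 − 991 = 21 hPa.
V ≈ 6.1 × 21^0.642 = 6.1 × 7.061 ≈ 43.072 kt.
43.072 × 1.151 ≈ 49.58 mph → 49.6 mph.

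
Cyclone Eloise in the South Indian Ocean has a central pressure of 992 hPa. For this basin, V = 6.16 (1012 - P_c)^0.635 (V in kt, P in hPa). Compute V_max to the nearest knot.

41 kt

ΔP = 1012 − 992 = 20 hPa.
20^0.635 ≈ 6.701.
V ≈ 6.16 × 6.701 ≈ 41.3 kt.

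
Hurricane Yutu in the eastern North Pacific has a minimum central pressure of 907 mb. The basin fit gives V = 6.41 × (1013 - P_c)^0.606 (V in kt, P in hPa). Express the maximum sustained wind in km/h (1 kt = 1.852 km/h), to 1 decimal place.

ΔP = 1013 − 907 = 106 mb.
V ≈ 6.41 × 106^0.606 = 6.41 × 16.879 ≈ 108.192 kt.
108.192 × 1.852 ≈ 200.37 km/h → 200.4 km/h.

200.4 km/h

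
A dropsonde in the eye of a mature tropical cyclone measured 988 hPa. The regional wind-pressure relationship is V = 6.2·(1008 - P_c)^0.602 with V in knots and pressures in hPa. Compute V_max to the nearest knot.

ΔP = 1008 − 988 = 20 hPa.
20^0.602 ≈ 6.070.
V ≈ 6.2 × 6.070 ≈ 37.6 kt.

38 kt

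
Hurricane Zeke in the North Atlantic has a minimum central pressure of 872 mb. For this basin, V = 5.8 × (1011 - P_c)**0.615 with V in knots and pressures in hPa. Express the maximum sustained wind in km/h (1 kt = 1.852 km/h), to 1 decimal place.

ΔP = 1011 − 872 = 139 mb.
V ≈ 5.8 × 139^0.615 = 5.8 × 20.795 ≈ 120.610 kt.
120.610 × 1.852 ≈ 223.37 km/h → 223.4 km/h.

223.4 km/h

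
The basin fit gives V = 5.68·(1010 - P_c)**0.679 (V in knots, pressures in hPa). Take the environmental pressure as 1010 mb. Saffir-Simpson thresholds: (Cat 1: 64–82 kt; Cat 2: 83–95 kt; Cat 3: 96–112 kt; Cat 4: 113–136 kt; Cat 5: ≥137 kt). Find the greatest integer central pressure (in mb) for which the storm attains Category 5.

901 mb

Category 5 begins at V = 137 kt.
Required ΔP = (137/5.68)^(1/0.679) = 24.120^1.473 ≈ 108.62 mb.
P_c ≤ 1010 − 108.62 = 901.38, so the highest integer P_c is 901 mb.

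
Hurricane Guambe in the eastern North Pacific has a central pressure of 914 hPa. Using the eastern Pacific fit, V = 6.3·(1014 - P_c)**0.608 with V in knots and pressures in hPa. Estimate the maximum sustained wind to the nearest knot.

ΔP = 1014 − 914 = 100 hPa.
100^0.608 ≈ 16.444.
V ≈ 6.3 × 16.444 ≈ 103.6 kt.

104 kt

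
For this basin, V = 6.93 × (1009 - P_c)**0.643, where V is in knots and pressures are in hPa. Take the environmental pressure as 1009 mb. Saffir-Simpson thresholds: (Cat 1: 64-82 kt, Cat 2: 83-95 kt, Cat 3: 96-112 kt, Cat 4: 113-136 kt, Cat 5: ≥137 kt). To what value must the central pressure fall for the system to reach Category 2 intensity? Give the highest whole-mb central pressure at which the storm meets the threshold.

Category 2 begins at V = 83 kt.
Required ΔP = (83/6.93)^(1/0.643) = 11.977^1.555 ≈ 47.54 mb.
P_c ≤ 1009 − 47.54 = 961.46, so the highest integer P_c is 961 mb.

961 mb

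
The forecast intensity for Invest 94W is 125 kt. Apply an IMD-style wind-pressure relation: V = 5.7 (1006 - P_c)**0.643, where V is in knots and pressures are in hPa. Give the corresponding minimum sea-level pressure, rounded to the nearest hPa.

884 hPa

ΔP = (V / 5.7)^(1/0.643) = (125/5.7)^1.555.
125/5.7 = 21.930; 21.930^1.555 ≈ 121.78 hPa.
P_c = 1006 − 121.78 = 884.22 ≈ 884 hPa.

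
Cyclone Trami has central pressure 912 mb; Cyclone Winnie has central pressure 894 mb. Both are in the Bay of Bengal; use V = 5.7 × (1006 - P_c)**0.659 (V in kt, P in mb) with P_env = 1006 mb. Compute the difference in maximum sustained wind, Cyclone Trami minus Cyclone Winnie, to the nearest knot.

Cyclone Trami: ΔP = 94; V ≈ 5.7 × 94^0.659 ≈ 113.81 kt.
Cyclone Winnie: ΔP = 112; V ≈ 5.7 × 112^0.659 ≈ 127.73 kt.
Difference ≈ 113.81 − 127.73 = -13.92 → -14 kt.

-14 kt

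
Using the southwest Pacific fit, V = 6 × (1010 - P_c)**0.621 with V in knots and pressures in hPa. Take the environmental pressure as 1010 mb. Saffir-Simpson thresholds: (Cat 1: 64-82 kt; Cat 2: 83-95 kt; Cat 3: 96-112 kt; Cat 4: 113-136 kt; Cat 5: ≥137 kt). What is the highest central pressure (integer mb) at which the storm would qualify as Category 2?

941 mb

Category 2 begins at V = 83 kt.
Required ΔP = (83/6)^(1/0.621) = 13.833^1.610 ≈ 68.75 mb.
P_c ≤ 1010 − 68.75 = 941.25, so the highest integer P_c is 941 mb.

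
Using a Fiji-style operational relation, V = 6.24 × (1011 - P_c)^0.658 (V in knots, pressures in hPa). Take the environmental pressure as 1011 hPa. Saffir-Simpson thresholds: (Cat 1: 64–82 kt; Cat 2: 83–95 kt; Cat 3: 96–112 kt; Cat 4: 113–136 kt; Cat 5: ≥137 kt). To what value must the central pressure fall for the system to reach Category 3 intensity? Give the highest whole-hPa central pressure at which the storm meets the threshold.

947 hPa

Category 3 begins at V = 96 kt.
Required ΔP = (96/6.24)^(1/0.658) = 15.385^1.520 ≈ 63.69 hPa.
P_c ≤ 1011 − 63.69 = 947.31, so the highest integer P_c is 947 hPa.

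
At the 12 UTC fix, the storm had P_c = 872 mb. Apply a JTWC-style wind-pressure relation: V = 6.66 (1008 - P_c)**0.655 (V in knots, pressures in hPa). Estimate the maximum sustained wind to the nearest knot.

166 kt

ΔP = 1008 − 872 = 136 mb.
136^0.655 ≈ 24.973.
V ≈ 6.66 × 24.973 ≈ 166.3 kt.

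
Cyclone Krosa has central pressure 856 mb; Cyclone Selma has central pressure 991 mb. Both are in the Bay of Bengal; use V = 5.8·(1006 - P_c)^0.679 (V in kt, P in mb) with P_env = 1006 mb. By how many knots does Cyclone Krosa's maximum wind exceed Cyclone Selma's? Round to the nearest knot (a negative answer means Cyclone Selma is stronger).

Cyclone Krosa: ΔP = 150; V ≈ 5.8 × 150^0.679 ≈ 174.18 kt.
Cyclone Selma: ΔP = 15; V ≈ 5.8 × 15^0.679 ≈ 36.47 kt.
Difference ≈ 174.18 − 36.47 = 137.71 → 138 kt.

138 kt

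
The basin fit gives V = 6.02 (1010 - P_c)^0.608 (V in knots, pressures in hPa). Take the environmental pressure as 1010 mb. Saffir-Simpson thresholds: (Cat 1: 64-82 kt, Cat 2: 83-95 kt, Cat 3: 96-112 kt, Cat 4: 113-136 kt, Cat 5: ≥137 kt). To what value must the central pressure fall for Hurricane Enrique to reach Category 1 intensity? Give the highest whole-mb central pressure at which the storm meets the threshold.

Category 1 begins at V = 64 kt.
Required ΔP = (64/6.02)^(1/0.608) = 10.631^1.645 ≈ 48.80 mb.
P_c ≤ 1010 − 48.80 = 961.20, so the highest integer P_c is 961 mb.

961 mb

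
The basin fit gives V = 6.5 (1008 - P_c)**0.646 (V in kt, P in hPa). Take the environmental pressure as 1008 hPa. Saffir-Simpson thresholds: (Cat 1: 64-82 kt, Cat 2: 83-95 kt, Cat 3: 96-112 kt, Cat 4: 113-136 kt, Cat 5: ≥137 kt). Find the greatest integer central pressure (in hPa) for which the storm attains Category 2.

Category 2 begins at V = 83 kt.
Required ΔP = (83/6.5)^(1/0.646) = 12.769^1.548 ≈ 51.56 hPa.
P_c ≤ 1008 − 51.56 = 956.44, so the highest integer P_c is 956 hPa.

956 hPa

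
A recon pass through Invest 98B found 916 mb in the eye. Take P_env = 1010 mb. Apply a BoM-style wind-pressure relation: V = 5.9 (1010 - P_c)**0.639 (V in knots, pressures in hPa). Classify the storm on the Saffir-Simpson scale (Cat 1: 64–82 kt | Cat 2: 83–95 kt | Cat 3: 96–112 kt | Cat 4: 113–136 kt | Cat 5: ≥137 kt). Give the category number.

3

ΔP = 1010 − 916 = 94 mb.
V ≈ 5.9 × 94^0.639 = 5.9 × 18.23 ≈ 108 kt.
108 kt falls in the Category 3 band.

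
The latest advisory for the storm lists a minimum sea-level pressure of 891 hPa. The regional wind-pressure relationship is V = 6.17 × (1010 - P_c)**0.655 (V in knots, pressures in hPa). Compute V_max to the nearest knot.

ΔP = 1010 − 891 = 119 hPa.
119^0.655 ≈ 22.881.
V ≈ 6.17 × 22.881 ≈ 141.2 kt.

141 kt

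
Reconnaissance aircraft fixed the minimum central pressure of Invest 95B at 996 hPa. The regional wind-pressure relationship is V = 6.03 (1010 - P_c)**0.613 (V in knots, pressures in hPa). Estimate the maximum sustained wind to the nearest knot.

30 kt

ΔP = 1010 − 996 = 14 hPa.
14^0.613 ≈ 5.042.
V ≈ 6.03 × 5.042 ≈ 30.4 kt.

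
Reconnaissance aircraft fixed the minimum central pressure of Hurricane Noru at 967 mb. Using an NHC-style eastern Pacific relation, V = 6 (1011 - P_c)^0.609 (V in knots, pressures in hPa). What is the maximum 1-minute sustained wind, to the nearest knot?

ΔP = 1011 − 967 = 44 mb.
44^0.609 ≈ 10.020.
V ≈ 6 × 10.020 ≈ 60.1 kt.

60 kt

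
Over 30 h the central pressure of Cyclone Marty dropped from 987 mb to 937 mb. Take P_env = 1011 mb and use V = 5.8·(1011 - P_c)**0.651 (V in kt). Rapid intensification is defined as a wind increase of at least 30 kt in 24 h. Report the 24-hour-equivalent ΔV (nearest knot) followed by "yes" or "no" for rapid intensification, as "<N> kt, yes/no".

40 kt, yes

V₁: ΔP = 24, V ≈ 5.8 × 24^0.651 ≈ 45.91 kt.
V₂: ΔP = 74, V ≈ 5.8 × 74^0.651 ≈ 95.56 kt.
ΔV over 30 h = 49.65 kt → 24 h equivalent = 49.65 × 24/30 ≈ 39.72 kt.
40 kt ≥ 30 kt ⇒ rapid intensification.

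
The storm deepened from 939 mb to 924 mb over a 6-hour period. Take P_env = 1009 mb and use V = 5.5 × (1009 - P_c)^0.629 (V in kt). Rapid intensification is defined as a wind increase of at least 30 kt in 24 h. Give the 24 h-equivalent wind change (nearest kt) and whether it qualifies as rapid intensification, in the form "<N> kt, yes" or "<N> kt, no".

41 kt, yes

V₁: ΔP = 70, V ≈ 5.5 × 70^0.629 ≈ 79.60 kt.
V₂: ΔP = 85, V ≈ 5.5 × 85^0.629 ≈ 89.94 kt.
ΔV over 6 h = 10.34 kt → 24 h equivalent = 10.34 × 24/6 ≈ 41.36 kt.
41 kt ≥ 30 kt ⇒ rapid intensification.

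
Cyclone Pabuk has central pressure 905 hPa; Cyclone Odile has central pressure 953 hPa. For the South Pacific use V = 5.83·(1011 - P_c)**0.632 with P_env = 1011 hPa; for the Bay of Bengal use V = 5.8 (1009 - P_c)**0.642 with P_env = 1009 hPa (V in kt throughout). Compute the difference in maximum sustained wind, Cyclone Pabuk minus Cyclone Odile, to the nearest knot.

34 kt

Cyclone Pabuk: ΔP = 106; V ≈ 5.83 × 106^0.632 ≈ 111.09 kt.
Cyclone Odile: ΔP = 56; V ≈ 5.8 × 56^0.642 ≈ 76.87 kt.
Difference ≈ 111.09 − 76.87 = 34.22 → 34 kt.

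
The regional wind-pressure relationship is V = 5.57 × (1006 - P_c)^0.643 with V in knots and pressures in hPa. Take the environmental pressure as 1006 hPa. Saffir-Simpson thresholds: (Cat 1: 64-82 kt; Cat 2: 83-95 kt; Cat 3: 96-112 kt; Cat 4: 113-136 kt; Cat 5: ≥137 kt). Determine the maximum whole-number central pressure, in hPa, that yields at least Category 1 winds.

961 hPa

Category 1 begins at V = 64 kt.
Required ΔP = (64/5.57)^(1/0.643) = 11.490^1.555 ≈ 44.57 hPa.
P_c ≤ 1006 − 44.57 = 961.43, so the highest integer P_c is 961 hPa.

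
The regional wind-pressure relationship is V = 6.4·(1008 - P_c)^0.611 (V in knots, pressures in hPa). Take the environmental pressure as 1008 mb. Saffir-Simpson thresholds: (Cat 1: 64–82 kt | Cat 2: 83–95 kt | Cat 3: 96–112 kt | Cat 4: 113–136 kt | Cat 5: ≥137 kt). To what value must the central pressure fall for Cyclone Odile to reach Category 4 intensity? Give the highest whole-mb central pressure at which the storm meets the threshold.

898 mb

Category 4 begins at V = 113 kt.
Required ΔP = (113/6.4)^(1/0.611) = 17.656^1.637 ≈ 109.84 mb.
P_c ≤ 1008 − 109.84 = 898.16, so the highest integer P_c is 898 mb.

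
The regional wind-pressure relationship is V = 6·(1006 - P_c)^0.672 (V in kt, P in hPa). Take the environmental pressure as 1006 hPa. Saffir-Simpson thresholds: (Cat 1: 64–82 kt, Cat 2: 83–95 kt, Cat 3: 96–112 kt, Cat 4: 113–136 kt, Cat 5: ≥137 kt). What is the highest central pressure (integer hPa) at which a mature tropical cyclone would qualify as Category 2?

956 hPa

Category 2 begins at V = 83 kt.
Required ΔP = (83/6)^(1/0.672) = 13.833^1.488 ≈ 49.87 hPa.
P_c ≤ 1006 − 49.87 = 956.13, so the highest integer P_c is 956 hPa.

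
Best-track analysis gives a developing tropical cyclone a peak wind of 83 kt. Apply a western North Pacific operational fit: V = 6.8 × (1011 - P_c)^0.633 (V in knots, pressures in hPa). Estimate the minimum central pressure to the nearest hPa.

959 hPa

ΔP = (V / 6.8)^(1/0.633) = (83/6.8)^1.580.
83/6.8 = 12.206; 12.206^1.580 ≈ 52.06 hPa.
P_c = 1011 − 52.06 = 958.94 ≈ 959 hPa.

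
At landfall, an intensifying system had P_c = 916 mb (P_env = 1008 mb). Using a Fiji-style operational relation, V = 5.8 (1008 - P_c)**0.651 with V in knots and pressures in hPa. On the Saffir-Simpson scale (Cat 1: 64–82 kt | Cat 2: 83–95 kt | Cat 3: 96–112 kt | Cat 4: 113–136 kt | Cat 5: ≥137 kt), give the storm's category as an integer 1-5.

ΔP = 1008 − 916 = 92 mb.
V ≈ 5.8 × 92^0.651 = 5.8 × 18.99 ≈ 110 kt.
110 kt falls in the Category 3 band.

3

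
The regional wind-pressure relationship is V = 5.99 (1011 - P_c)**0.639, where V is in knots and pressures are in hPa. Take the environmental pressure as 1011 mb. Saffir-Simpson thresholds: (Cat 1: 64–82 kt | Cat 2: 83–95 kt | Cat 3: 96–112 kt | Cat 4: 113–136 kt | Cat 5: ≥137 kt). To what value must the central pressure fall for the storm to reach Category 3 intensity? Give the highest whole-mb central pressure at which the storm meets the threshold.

Category 3 begins at V = 96 kt.
Required ΔP = (96/5.99)^(1/0.639) = 16.027^1.565 ≈ 76.83 mb.
P_c ≤ 1011 − 76.83 = 934.17, so the highest integer P_c is 934 mb.

934 mb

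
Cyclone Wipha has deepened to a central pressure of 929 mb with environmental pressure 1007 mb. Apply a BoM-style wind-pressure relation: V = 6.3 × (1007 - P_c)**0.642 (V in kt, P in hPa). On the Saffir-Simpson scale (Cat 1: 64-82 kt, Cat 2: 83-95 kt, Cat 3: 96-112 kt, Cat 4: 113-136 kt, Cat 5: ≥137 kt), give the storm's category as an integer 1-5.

ΔP = 1007 − 929 = 78 mb.
V ≈ 6.3 × 78^0.642 = 6.3 × 16.40 ≈ 103 kt.
103 kt falls in the Category 3 band.

3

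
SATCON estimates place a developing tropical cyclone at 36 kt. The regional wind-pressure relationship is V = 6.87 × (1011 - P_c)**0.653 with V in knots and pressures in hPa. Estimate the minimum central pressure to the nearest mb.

998 mb

ΔP = (V / 6.87)^(1/0.653) = (36/6.87)^1.531.
36/6.87 = 5.240; 5.240^1.531 ≈ 12.64 mb.
P_c = 1011 − 12.64 = 998.36 ≈ 998 mb.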